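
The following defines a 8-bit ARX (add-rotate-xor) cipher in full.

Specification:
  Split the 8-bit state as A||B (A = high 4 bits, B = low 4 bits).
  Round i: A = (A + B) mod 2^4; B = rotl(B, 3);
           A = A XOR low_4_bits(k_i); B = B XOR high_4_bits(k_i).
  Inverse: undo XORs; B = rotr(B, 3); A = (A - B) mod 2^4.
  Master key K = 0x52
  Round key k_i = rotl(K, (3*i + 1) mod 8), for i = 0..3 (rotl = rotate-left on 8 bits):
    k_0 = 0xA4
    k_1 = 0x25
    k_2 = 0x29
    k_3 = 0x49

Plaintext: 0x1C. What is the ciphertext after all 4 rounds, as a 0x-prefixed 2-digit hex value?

0x44

s_0 = plaintext = 0x1C
s_1 = Round(s_0, k_0) = 0x9C
s_2 = Round(s_1, k_1) = 0x04
s_3 = Round(s_2, k_2) = 0xD0
s_4 = Round(s_3, k_3) = 0x44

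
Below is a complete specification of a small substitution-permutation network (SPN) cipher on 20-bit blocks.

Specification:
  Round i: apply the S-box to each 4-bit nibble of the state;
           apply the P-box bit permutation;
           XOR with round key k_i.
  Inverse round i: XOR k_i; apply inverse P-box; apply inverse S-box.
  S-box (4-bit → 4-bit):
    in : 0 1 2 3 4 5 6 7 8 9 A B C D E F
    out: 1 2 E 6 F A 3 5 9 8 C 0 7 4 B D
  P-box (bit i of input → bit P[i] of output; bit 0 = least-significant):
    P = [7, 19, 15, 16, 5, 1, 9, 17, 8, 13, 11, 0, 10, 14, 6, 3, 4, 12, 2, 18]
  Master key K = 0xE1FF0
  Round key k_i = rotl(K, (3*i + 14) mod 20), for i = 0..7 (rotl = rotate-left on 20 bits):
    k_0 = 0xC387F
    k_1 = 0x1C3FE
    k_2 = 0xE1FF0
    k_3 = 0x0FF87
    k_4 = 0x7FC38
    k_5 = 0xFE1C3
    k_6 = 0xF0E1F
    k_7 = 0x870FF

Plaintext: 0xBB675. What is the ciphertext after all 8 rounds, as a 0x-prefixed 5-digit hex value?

s_0 = plaintext = 0xBB675
s_1 = Round(s_0, k_0) = 0x51B5F
s_2 = Round(s_1, k_1) = 0x6137C
s_3 = Round(s_2, k_2) = 0x6E540
s_4 = Round(s_3, k_3) = 0x2893C
s_5 = Round(s_4, k_4) = 0xB6AB7
s_6 = Round(s_5, k_5) = 0xF2D42
s_7 = Round(s_6, k_6) = 0x0C461
s_8 = Round(s_7, k_7) = 0x01D8C

0x01D8C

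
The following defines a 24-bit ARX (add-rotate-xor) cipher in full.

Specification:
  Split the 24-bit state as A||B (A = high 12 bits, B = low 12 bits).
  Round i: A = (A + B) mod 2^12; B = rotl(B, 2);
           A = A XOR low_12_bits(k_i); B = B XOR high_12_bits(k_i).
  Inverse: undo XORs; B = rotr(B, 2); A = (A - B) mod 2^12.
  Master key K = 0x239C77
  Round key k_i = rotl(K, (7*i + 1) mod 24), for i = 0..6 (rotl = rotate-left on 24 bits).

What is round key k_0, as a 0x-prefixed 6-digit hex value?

0x4738EE

K = 0x239C77
k_0 = rotl(K, (7*0+1) mod 24) = rotl(K, 1) = 0x4738EE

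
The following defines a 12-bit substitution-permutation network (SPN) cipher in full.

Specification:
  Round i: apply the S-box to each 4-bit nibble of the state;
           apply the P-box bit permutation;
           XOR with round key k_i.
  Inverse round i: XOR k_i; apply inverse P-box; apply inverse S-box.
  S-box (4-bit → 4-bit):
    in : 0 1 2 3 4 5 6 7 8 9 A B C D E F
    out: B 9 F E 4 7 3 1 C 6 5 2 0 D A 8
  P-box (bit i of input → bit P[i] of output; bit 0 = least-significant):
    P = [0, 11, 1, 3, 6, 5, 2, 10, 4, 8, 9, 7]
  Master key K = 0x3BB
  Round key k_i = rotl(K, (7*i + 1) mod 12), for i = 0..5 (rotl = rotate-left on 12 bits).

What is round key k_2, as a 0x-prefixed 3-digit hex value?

0xDD9

K = 0x3BB
k_0 = rotl(K, (7*0+1) mod 12) = rotl(K, 1) = 0x776
k_1 = rotl(K, (7*1+1) mod 12) = rotl(K, 8) = 0xB3B
k_2 = rotl(K, (7*2+1) mod 12) = rotl(K, 3) = 0xDD9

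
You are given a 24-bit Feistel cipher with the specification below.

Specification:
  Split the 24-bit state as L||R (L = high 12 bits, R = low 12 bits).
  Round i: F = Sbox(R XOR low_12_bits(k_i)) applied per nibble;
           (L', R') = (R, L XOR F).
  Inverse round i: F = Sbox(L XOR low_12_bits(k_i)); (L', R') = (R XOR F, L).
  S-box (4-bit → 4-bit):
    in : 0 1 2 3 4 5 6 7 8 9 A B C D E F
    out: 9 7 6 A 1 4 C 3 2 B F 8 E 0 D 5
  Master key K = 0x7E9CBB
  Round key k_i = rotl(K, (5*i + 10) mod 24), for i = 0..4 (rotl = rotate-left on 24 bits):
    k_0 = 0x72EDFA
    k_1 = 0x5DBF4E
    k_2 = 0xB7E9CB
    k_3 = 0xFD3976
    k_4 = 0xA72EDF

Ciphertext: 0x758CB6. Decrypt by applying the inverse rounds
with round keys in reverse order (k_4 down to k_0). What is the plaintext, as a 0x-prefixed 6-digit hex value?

s_0 = ciphertext = 0x758CB6
s_1 = InvRound(s_0, k_4) = 0x795758
s_2 = InvRound(s_1, k_3) = 0xA82795
s_3 = InvRound(s_2, k_2) = 0xD8EA82
s_4 = InvRound(s_3, k_1) = 0xC6BD8E
s_5 = InvRound(s_4, k_0) = 0xA39C6B

0xA39C6B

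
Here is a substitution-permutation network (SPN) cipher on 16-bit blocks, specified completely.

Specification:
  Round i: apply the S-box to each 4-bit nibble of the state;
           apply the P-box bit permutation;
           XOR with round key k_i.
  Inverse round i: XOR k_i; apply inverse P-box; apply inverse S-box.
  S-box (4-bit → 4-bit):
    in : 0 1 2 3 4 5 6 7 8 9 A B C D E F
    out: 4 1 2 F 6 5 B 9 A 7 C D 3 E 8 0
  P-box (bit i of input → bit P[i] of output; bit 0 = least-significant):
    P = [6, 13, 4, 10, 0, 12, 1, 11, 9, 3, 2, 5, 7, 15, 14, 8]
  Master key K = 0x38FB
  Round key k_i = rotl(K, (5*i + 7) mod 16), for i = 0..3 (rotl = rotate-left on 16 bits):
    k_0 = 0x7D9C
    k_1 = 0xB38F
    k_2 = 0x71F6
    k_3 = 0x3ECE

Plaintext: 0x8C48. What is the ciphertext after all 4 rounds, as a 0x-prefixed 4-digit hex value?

0x628C

s_0 = plaintext = 0x8C48
s_1 = Round(s_0, k_0) = 0xCA96
s_2 = Round(s_1, k_1) = 0x0768
s_3 = Round(s_2, k_2) = 0x0FD7
s_4 = Round(s_3, k_3) = 0x628C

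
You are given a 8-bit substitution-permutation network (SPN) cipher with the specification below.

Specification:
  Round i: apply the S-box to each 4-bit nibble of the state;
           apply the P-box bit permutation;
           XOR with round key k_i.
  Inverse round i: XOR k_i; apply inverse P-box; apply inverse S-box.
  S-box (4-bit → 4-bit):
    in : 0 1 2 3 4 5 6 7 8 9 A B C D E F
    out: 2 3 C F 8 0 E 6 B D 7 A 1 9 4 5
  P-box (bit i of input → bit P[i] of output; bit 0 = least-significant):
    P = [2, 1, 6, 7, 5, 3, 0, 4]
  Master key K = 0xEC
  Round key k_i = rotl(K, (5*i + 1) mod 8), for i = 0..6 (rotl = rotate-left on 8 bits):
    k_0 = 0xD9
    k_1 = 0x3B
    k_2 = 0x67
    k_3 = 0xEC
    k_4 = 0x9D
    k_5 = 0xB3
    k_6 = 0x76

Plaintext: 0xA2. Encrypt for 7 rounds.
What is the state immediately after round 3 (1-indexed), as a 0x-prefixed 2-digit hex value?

0x6D

s_0 = plaintext = 0xA2
s_1 = Round(s_0, k_0) = 0x30
s_2 = Round(s_1, k_1) = 0x00
s_3 = Round(s_2, k_2) = 0x6D
s_4 = Round(s_3, k_3) = 0x71
s_5 = Round(s_4, k_4) = 0x92
s_6 = Round(s_5, k_5) = 0x42
s_7 = Round(s_6, k_6) = 0xA6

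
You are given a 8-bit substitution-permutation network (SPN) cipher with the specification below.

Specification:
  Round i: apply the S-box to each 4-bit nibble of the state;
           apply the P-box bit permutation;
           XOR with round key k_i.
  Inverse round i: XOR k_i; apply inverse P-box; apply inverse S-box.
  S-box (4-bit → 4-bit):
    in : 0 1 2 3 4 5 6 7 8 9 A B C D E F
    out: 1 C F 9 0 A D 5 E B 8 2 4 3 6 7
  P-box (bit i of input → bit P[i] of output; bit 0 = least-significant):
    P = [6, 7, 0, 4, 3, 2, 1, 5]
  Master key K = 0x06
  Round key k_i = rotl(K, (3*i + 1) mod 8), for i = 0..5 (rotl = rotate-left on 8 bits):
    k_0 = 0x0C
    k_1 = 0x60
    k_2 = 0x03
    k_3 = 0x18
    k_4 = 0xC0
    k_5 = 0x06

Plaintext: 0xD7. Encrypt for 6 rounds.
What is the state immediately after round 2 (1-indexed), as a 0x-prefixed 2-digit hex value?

0x71

s_0 = plaintext = 0xD7
s_1 = Round(s_0, k_0) = 0x41
s_2 = Round(s_1, k_1) = 0x71
s_3 = Round(s_2, k_2) = 0x18
s_4 = Round(s_3, k_3) = 0xAB
s_5 = Round(s_4, k_4) = 0x60
s_6 = Round(s_5, k_5) = 0x6C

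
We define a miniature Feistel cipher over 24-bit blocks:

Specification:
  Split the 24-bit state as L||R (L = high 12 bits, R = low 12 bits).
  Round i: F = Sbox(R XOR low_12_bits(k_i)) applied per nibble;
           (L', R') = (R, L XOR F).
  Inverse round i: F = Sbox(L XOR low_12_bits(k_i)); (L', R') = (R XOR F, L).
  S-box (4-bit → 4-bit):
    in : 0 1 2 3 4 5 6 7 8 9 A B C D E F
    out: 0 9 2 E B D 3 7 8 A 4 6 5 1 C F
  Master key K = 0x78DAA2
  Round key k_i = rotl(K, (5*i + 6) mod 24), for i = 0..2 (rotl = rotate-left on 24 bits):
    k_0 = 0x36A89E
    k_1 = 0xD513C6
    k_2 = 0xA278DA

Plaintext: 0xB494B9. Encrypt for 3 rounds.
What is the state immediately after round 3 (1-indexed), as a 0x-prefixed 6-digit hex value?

s_0 = plaintext = 0xB494B9
s_1 = Round(s_0, k_0) = 0x4B9E6E
s_2 = Round(s_1, k_1) = 0xE6E5F1
s_3 = Round(s_2, k_2) = 0x5F1F48

0x5F1F48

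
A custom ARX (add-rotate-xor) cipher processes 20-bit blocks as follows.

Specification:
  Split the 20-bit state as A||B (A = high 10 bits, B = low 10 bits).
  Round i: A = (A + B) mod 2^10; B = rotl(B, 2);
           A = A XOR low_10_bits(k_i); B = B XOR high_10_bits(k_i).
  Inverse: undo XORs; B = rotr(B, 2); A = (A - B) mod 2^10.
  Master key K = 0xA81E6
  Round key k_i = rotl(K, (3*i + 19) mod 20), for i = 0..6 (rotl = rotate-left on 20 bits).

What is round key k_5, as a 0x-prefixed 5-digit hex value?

K = 0xA81E6
k_0 = rotl(K, (3*0+19) mod 20) = rotl(K, 19) = 0x540F3
k_1 = rotl(K, (3*1+19) mod 20) = rotl(K, 2) = 0xA079A
k_2 = rotl(K, (3*2+19) mod 20) = rotl(K, 5) = 0x03CD5
k_3 = rotl(K, (3*3+19) mod 20) = rotl(K, 8) = 0x1E6A8
k_4 = rotl(K, (3*4+19) mod 20) = rotl(K, 11) = 0xF3540
k_5 = rotl(K, (3*5+19) mod 20) = rotl(K, 14) = 0x9AA07

0x9AA07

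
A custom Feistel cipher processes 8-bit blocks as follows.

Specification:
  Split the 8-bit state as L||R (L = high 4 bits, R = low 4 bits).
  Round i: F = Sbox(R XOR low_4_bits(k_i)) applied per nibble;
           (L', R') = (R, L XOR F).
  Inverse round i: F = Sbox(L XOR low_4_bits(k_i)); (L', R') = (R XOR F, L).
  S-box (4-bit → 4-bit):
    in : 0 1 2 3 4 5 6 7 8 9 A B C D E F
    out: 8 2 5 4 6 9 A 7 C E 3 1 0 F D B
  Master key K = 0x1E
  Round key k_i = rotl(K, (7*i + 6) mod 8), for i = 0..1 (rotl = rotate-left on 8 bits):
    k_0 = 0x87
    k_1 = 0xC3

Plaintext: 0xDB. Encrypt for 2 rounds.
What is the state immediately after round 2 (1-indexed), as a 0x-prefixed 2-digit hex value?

s_0 = plaintext = 0xDB
s_1 = Round(s_0, k_0) = 0xBD
s_2 = Round(s_1, k_1) = 0xD6

0xD6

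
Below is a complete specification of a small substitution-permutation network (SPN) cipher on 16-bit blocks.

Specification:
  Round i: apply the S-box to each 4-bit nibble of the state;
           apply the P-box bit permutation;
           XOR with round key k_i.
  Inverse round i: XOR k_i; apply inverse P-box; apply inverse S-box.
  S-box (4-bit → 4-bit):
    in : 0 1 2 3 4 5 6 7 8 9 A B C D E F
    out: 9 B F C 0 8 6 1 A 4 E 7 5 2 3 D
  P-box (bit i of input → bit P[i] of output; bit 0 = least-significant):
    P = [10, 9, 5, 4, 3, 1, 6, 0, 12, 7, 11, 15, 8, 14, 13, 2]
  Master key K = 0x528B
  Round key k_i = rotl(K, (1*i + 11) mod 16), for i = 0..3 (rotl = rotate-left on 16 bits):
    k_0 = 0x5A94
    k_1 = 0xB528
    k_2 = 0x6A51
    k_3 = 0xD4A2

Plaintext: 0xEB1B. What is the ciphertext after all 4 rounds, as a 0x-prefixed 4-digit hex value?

s_0 = plaintext = 0xEB1B
s_1 = Round(s_0, k_0) = 0x053F
s_2 = Round(s_1, k_1) = 0x305D
s_3 = Round(s_2, k_2) = 0xD854
s_4 = Round(s_3, k_3) = 0x1423

0x1423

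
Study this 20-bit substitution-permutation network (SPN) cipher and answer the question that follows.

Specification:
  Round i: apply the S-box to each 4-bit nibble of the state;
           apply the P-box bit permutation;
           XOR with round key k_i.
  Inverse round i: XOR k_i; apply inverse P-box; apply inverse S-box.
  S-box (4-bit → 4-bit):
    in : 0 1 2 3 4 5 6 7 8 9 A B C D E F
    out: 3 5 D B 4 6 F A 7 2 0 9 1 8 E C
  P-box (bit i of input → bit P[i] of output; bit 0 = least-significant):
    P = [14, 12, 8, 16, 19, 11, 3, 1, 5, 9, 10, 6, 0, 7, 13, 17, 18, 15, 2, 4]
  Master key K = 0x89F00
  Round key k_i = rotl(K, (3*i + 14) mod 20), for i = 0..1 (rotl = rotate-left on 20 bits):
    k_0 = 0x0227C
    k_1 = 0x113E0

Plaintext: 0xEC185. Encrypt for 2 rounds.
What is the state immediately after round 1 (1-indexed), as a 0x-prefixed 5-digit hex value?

s_0 = plaintext = 0xEC185
s_1 = Round(s_0, k_0) = 0x8BF41
s_2 = Round(s_1, k_1) = 0x7D6AD

0x8BF41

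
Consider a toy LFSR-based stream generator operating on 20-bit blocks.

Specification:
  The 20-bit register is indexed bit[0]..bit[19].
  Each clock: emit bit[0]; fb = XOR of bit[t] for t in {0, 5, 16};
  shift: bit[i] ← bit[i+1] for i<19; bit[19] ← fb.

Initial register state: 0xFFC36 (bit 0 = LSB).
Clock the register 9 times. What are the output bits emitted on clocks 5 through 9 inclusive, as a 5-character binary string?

11000

reg_0 = 0xFFC36
clock 1: out=0, reg = 0x7FE1B
clock 2: out=1, reg = 0x3FF0D
clock 3: out=1, reg = 0x1FF86
clock 4: out=0, reg = 0x8FFC3
clock 5: out=1, reg = 0xC7FE1
clock 6: out=1, reg = 0x63FF0
clock 7: out=0, reg = 0xB1FF8
clock 8: out=0, reg = 0x58FFC
clock 9: out=0, reg = 0x2C7FE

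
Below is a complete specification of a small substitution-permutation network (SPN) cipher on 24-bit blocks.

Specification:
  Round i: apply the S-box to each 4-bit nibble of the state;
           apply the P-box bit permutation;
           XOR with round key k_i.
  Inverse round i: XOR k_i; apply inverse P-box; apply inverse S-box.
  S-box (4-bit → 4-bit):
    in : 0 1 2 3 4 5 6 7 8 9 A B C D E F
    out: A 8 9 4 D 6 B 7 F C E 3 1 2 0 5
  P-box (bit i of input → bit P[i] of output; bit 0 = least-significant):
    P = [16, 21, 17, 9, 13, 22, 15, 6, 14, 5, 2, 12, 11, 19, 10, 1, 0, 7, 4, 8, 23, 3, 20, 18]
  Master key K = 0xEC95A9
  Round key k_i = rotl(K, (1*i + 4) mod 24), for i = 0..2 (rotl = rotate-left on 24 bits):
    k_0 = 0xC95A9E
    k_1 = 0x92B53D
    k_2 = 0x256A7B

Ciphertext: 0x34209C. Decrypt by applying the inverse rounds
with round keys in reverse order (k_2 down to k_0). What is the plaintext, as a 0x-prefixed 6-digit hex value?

0xADE6DB

s_0 = ciphertext = 0x34209C
s_1 = InvRound(s_0, k_2) = 0x3B2712
s_2 = InvRound(s_1, k_1) = 0xBC0A36
s_3 = InvRound(s_2, k_0) = 0xADE6DB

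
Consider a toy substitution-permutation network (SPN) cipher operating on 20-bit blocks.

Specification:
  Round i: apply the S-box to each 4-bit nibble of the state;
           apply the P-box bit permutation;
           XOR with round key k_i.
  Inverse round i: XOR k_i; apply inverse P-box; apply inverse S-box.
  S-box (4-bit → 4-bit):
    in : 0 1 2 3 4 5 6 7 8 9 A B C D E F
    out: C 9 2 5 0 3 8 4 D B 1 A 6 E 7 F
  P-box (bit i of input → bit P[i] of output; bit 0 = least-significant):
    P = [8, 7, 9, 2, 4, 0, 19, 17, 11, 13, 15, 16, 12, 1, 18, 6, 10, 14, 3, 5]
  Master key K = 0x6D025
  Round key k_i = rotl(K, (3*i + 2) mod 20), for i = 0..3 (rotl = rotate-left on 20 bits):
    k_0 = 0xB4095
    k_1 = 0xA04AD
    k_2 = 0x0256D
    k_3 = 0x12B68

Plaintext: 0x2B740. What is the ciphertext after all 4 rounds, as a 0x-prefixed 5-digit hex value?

0x9F9F1

s_0 = plaintext = 0x2B740
s_1 = Round(s_0, k_0) = 0xB82D3
s_2 = Round(s_1, k_1) = 0x477CC
s_3 = Round(s_2, k_2) = 0xCA7EC
s_4 = Round(s_3, k_3) = 0x9F9F1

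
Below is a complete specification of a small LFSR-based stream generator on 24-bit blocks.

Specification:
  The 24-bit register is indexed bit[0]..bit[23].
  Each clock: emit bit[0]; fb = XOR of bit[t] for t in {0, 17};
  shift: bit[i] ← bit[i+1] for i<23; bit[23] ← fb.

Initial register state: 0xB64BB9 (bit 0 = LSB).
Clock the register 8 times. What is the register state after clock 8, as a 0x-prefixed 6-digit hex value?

0xE2B64B

reg_0 = 0xB64BB9
clock 1: out=1, reg = 0x5B25DC
clock 2: out=0, reg = 0xAD92EE
clock 3: out=0, reg = 0x56C977
clock 4: out=1, reg = 0x2B64BB
clock 5: out=1, reg = 0x15B25D
clock 6: out=1, reg = 0x8AD92E
clock 7: out=0, reg = 0xC56C97
clock 8: out=1, reg = 0xE2B64B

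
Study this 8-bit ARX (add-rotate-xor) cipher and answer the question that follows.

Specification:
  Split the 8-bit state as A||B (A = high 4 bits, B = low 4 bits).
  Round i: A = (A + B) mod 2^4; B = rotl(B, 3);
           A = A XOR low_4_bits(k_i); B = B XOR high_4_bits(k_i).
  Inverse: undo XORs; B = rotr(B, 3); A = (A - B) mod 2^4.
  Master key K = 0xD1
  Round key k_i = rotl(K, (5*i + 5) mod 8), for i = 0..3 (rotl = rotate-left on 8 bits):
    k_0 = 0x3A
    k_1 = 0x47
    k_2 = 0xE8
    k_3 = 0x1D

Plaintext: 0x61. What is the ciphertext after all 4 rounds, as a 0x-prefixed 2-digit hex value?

s_0 = plaintext = 0x61
s_1 = Round(s_0, k_0) = 0xDB
s_2 = Round(s_1, k_1) = 0xF9
s_3 = Round(s_2, k_2) = 0x02
s_4 = Round(s_3, k_3) = 0xF0

0xF0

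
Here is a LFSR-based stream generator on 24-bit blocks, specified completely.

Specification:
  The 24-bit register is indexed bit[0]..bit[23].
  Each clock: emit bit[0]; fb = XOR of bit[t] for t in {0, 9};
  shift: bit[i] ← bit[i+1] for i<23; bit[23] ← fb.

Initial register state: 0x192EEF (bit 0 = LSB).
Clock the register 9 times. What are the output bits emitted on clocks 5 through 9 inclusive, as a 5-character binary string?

reg_0 = 0x192EEF
clock 1: out=1, reg = 0x0C9777
clock 2: out=1, reg = 0x064BBB
clock 3: out=1, reg = 0x0325DD
clock 4: out=1, reg = 0x8192EE
clock 5: out=0, reg = 0xC0C977
clock 6: out=1, reg = 0xE064BB
clock 7: out=1, reg = 0xF0325D
clock 8: out=1, reg = 0x78192E
clock 9: out=0, reg = 0x3C0C97

01110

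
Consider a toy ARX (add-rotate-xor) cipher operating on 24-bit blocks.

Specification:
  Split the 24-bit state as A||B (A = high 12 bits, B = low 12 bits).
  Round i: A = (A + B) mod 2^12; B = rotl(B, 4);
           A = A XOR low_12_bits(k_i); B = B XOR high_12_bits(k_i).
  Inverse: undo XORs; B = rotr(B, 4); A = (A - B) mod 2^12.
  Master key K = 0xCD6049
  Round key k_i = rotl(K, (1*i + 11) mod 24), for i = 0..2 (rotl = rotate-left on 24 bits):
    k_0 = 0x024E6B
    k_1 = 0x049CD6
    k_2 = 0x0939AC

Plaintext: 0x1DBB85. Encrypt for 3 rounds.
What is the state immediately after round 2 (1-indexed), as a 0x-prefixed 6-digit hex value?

s_0 = plaintext = 0x1DBB85
s_1 = Round(s_0, k_0) = 0x30B87F
s_2 = Round(s_1, k_1) = 0x75C7B1
s_3 = Round(s_2, k_2) = 0x6A1B84

0x75C7B1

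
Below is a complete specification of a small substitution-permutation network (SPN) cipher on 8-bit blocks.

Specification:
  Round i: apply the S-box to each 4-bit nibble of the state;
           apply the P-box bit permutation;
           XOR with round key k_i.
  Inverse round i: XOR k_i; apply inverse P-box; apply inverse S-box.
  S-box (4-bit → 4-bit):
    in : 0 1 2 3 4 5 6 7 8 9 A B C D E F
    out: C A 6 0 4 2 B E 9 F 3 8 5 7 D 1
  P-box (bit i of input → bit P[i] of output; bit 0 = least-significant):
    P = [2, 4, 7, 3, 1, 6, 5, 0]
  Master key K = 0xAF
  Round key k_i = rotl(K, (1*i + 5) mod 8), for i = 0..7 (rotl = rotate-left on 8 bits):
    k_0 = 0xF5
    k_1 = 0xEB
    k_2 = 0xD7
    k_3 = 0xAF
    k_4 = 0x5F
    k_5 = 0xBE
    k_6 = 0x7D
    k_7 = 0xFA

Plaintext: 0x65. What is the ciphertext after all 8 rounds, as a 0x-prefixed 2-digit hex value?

s_0 = plaintext = 0x65
s_1 = Round(s_0, k_0) = 0xA6
s_2 = Round(s_1, k_1) = 0xB5
s_3 = Round(s_2, k_2) = 0xC6
s_4 = Round(s_3, k_3) = 0x91
s_5 = Round(s_4, k_4) = 0x24
s_6 = Round(s_5, k_5) = 0x5E
s_7 = Round(s_6, k_6) = 0xB1
s_8 = Round(s_7, k_7) = 0xE3

0xE3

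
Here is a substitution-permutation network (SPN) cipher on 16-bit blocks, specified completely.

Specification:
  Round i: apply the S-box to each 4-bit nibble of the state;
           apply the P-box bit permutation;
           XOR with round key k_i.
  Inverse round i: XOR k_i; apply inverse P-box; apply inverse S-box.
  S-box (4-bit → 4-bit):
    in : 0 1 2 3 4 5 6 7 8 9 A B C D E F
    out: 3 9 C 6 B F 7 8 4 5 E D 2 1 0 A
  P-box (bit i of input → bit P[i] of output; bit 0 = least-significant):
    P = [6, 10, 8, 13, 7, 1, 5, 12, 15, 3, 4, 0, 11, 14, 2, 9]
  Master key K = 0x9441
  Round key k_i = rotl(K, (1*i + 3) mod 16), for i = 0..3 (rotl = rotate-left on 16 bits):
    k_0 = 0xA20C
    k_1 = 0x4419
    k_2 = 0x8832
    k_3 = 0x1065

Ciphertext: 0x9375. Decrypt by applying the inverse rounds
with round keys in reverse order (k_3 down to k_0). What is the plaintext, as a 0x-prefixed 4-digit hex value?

0x4119

s_0 = ciphertext = 0x9375
s_1 = InvRound(s_0, k_3) = 0x79E8
s_2 = InvRound(s_1, k_2) = 0xC64B
s_3 = InvRound(s_2, k_1) = 0x79CD
s_4 = InvRound(s_3, k_0) = 0x4119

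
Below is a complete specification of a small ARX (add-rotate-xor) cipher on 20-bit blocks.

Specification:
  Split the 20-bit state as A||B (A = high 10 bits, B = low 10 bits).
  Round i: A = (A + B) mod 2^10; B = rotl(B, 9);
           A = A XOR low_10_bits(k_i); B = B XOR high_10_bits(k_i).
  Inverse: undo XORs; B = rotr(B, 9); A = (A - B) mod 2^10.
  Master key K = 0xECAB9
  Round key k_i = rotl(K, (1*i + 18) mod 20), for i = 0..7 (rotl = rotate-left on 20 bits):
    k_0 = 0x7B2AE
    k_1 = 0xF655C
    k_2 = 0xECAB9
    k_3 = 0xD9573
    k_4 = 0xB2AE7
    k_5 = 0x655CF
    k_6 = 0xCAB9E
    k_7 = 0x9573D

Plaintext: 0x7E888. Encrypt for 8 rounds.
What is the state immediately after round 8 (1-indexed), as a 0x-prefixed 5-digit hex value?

s_0 = plaintext = 0x7E888
s_1 = Round(s_0, k_0) = 0x0B1A8
s_2 = Round(s_1, k_1) = 0x2230D
s_3 = Round(s_2, k_2) = 0x4B034
s_4 = Round(s_3, k_3) = 0x04F7F
s_5 = Round(s_4, k_4) = 0x5D575
s_6 = Round(s_5, k_5) = 0xC972F
s_7 = Round(s_6, k_6) = 0x728BD
s_8 = Round(s_7, k_7) = 0x6E80B

0x6E80B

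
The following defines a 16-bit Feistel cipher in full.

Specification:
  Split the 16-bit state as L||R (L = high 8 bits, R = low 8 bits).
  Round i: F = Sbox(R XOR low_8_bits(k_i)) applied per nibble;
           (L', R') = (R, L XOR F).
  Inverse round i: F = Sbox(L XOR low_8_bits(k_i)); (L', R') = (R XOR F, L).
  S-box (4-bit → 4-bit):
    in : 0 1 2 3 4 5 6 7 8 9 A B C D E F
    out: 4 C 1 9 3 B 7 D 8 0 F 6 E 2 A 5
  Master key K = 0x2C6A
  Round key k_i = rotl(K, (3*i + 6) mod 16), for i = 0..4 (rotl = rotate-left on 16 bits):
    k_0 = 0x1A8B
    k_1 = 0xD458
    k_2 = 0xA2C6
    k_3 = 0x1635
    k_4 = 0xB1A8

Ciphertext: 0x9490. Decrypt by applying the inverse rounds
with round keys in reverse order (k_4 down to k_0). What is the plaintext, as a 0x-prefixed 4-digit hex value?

0x4C69

s_0 = ciphertext = 0x9490
s_1 = InvRound(s_0, k_4) = 0x0E94
s_2 = InvRound(s_1, k_3) = 0x020E
s_3 = InvRound(s_2, k_2) = 0xED02
s_4 = InvRound(s_3, k_1) = 0x69ED
s_5 = InvRound(s_4, k_0) = 0x4C69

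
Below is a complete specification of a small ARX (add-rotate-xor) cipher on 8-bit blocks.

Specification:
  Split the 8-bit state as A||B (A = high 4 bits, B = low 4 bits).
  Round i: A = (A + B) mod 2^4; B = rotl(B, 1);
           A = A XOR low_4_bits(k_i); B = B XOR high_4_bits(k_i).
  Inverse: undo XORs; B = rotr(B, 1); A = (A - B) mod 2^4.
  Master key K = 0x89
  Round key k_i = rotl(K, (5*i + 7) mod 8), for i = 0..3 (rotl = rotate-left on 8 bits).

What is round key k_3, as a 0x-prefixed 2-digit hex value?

0x62

K = 0x89
k_0 = rotl(K, (5*0+7) mod 8) = rotl(K, 7) = 0xC4
k_1 = rotl(K, (5*1+7) mod 8) = rotl(K, 4) = 0x98
k_2 = rotl(K, (5*2+7) mod 8) = rotl(K, 1) = 0x13
k_3 = rotl(K, (5*3+7) mod 8) = rotl(K, 6) = 0x62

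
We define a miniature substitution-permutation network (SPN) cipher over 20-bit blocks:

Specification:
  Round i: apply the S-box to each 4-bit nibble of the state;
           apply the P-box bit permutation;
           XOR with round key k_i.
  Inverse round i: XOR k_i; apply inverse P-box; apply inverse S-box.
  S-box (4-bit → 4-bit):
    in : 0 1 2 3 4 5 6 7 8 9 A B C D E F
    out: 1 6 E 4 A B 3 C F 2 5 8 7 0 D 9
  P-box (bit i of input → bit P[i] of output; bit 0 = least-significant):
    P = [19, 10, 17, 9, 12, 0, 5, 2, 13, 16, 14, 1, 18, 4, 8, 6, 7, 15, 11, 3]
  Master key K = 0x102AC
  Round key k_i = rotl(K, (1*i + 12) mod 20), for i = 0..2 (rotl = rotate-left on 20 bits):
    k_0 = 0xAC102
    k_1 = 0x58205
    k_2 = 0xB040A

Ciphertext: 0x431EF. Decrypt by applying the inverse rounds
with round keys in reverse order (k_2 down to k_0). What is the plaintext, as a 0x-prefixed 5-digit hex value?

s_0 = ciphertext = 0x431EF
s_1 = InvRound(s_0, k_2) = 0x0E68C
s_2 = InvRound(s_1, k_1) = 0xF0C99
s_3 = InvRound(s_2, k_0) = 0x8C299

0x8C299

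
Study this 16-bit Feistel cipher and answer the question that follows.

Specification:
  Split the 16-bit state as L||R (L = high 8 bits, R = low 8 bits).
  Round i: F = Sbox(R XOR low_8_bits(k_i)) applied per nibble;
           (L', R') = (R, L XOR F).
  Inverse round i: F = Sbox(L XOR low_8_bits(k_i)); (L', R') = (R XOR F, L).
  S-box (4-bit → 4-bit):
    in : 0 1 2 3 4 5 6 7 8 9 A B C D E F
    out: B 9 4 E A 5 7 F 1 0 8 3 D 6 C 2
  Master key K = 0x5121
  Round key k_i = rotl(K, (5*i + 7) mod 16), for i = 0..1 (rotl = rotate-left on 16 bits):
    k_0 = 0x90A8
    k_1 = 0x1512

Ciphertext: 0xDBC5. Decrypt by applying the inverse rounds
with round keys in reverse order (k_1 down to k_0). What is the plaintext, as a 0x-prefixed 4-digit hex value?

0xED15

s_0 = ciphertext = 0xDBC5
s_1 = InvRound(s_0, k_1) = 0x15DB
s_2 = InvRound(s_1, k_0) = 0xED15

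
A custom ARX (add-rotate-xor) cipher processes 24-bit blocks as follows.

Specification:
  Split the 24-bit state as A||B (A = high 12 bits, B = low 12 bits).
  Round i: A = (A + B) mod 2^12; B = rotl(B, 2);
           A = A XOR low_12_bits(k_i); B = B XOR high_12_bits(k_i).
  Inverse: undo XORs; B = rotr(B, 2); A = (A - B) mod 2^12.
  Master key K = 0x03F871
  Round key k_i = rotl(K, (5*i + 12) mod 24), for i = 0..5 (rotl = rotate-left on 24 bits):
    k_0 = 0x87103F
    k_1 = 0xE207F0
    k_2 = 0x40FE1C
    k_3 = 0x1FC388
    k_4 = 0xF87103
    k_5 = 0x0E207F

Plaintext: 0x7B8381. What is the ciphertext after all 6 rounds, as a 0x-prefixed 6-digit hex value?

0x50C793

s_0 = plaintext = 0x7B8381
s_1 = Round(s_0, k_0) = 0xB06675
s_2 = Round(s_1, k_1) = 0x68B7F5
s_3 = Round(s_2, k_2) = 0x09CBDA
s_4 = Round(s_3, k_3) = 0xFFEE96
s_5 = Round(s_4, k_4) = 0xF975DC
s_6 = Round(s_5, k_5) = 0x50C793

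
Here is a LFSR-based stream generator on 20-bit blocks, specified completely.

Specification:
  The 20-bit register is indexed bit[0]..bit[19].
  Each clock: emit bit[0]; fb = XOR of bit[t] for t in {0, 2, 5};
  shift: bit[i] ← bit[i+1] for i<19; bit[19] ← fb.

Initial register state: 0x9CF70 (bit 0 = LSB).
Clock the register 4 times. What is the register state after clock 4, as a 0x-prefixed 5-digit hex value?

reg_0 = 0x9CF70
clock 1: out=0, reg = 0xCE7B8
clock 2: out=0, reg = 0xE73DC
clock 3: out=0, reg = 0xF39EE
clock 4: out=0, reg = 0x79CF7

0x79CF7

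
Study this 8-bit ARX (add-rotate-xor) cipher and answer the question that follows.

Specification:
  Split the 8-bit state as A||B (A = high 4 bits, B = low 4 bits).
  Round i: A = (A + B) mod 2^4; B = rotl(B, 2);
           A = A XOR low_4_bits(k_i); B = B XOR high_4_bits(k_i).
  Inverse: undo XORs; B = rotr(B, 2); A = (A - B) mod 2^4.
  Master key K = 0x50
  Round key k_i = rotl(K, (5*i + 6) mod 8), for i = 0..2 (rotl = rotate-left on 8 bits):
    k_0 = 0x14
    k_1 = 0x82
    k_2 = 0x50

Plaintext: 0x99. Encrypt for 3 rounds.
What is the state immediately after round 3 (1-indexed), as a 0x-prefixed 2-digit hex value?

0x40

s_0 = plaintext = 0x99
s_1 = Round(s_0, k_0) = 0x67
s_2 = Round(s_1, k_1) = 0xF5
s_3 = Round(s_2, k_2) = 0x40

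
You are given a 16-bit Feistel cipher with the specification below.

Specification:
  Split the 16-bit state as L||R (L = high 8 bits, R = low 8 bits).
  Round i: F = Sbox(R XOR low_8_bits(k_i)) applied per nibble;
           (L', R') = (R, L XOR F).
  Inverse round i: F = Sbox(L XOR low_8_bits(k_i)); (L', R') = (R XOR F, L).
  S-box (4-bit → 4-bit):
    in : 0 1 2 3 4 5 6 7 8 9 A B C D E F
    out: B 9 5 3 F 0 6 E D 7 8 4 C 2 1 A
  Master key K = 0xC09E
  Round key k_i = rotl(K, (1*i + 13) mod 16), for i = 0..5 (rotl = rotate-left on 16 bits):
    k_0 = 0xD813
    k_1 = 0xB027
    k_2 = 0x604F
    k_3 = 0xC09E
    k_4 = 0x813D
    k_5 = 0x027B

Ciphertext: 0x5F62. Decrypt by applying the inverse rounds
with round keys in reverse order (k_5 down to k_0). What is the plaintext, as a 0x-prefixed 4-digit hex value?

s_0 = ciphertext = 0x5F62
s_1 = InvRound(s_0, k_5) = 0x3D5F
s_2 = InvRound(s_1, k_4) = 0xE43D
s_3 = InvRound(s_2, k_3) = 0xD5E4
s_4 = InvRound(s_3, k_2) = 0x9CD5
s_5 = InvRound(s_4, k_1) = 0x919C
s_6 = InvRound(s_5, k_0) = 0x4991

0x4991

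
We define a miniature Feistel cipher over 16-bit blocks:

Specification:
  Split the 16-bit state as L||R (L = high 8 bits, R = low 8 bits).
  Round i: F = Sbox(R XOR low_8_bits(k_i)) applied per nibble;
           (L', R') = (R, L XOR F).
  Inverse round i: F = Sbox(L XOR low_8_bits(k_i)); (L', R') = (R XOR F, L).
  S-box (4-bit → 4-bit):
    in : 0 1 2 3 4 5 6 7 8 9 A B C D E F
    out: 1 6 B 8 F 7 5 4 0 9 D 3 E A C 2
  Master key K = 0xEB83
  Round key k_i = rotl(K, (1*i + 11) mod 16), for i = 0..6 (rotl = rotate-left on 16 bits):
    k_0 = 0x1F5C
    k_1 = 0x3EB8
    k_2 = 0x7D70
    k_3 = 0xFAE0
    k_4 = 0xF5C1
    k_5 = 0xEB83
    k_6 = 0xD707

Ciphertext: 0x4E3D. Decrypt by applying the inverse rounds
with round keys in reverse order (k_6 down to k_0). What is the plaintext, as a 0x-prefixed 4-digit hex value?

0x4636

s_0 = ciphertext = 0x4E3D
s_1 = InvRound(s_0, k_6) = 0xC44E
s_2 = InvRound(s_1, k_5) = 0xBAC4
s_3 = InvRound(s_2, k_4) = 0x87BA
s_4 = InvRound(s_3, k_3) = 0xEE87
s_5 = InvRound(s_4, k_2) = 0x1BEE
s_6 = InvRound(s_5, k_1) = 0x361B
s_7 = InvRound(s_6, k_0) = 0x4636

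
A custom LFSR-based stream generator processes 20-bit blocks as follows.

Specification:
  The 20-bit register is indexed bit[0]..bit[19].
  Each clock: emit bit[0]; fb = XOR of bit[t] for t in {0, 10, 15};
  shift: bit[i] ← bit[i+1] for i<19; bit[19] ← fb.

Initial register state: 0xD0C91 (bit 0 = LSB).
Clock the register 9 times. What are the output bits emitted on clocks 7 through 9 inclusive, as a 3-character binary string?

010

reg_0 = 0xD0C91
clock 1: out=1, reg = 0x68648
clock 2: out=0, reg = 0x34324
clock 3: out=0, reg = 0x1A192
clock 4: out=0, reg = 0x8D0C9
clock 5: out=1, reg = 0x46864
clock 6: out=0, reg = 0x23432
clock 7: out=0, reg = 0x91A19
clock 8: out=1, reg = 0xC8D0C
clock 9: out=0, reg = 0x64686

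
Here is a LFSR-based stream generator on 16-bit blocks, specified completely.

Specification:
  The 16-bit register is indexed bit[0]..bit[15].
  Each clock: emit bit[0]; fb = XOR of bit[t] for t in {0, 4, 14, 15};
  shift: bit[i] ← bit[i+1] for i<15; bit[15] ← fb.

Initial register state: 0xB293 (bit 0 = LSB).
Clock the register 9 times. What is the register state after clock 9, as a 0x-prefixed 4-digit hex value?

0x29D9

reg_0 = 0xB293
clock 1: out=1, reg = 0xD949
clock 2: out=1, reg = 0xECA4
clock 3: out=0, reg = 0x7652
clock 4: out=0, reg = 0x3B29
clock 5: out=1, reg = 0x9D94
clock 6: out=0, reg = 0x4ECA
clock 7: out=0, reg = 0xA765
clock 8: out=1, reg = 0x53B2
clock 9: out=0, reg = 0x29D9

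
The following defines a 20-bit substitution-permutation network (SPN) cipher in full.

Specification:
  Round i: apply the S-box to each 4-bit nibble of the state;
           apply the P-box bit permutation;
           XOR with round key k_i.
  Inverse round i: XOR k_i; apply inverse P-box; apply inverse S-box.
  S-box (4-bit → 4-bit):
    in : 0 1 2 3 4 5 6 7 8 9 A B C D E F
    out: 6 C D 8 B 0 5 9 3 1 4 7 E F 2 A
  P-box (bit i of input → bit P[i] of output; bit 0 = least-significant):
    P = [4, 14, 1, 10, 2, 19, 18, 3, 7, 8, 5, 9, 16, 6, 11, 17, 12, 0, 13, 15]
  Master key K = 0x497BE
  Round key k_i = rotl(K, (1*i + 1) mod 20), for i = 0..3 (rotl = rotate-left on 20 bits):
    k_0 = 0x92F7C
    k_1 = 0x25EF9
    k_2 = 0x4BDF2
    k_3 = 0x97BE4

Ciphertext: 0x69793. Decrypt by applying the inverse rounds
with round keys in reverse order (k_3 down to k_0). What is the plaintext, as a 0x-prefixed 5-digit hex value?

s_0 = ciphertext = 0x69793
s_1 = InvRound(s_0, k_3) = 0xCDABD
s_2 = InvRound(s_1, k_2) = 0x0EF4C
s_3 = InvRound(s_2, k_1) = 0xD3B99
s_4 = InvRound(s_3, k_0) = 0x8E663

0x8E663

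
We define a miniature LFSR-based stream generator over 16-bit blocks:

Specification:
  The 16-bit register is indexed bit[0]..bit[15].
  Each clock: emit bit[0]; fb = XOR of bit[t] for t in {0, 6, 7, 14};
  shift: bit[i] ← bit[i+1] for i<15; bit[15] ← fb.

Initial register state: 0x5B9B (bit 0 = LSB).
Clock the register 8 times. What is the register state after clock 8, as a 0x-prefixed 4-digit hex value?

0xBF5B

reg_0 = 0x5B9B
clock 1: out=1, reg = 0xADCD
clock 2: out=1, reg = 0xD6E6
clock 3: out=0, reg = 0xEB73
clock 4: out=1, reg = 0xF5B9
clock 5: out=1, reg = 0xFADC
clock 6: out=0, reg = 0xFD6E
clock 7: out=0, reg = 0x7EB7
clock 8: out=1, reg = 0xBF5B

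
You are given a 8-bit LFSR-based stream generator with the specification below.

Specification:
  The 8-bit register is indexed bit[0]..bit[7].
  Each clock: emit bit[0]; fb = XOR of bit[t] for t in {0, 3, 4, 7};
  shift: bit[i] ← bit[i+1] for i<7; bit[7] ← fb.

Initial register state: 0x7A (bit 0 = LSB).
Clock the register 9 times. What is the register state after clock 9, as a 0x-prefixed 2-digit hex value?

reg_0 = 0x7A
clock 1: out=0, reg = 0x3D
clock 2: out=1, reg = 0x9E
clock 3: out=0, reg = 0xCF
clock 4: out=1, reg = 0xE7
clock 5: out=1, reg = 0x73
clock 6: out=1, reg = 0x39
clock 7: out=1, reg = 0x9C
clock 8: out=0, reg = 0xCE
clock 9: out=0, reg = 0x67

0x67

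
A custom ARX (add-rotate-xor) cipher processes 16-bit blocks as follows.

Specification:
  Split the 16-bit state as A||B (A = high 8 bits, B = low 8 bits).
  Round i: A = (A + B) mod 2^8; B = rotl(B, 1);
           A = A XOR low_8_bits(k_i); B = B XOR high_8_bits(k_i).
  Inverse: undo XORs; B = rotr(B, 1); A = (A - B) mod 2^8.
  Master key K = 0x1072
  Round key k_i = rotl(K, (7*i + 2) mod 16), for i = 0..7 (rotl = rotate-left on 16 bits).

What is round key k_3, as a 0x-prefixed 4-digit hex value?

K = 0x1072
k_0 = rotl(K, (7*0+2) mod 16) = rotl(K, 2) = 0x41C8
k_1 = rotl(K, (7*1+2) mod 16) = rotl(K, 9) = 0xE420
k_2 = rotl(K, (7*2+2) mod 16) = rotl(K, 0) = 0x1072
k_3 = rotl(K, (7*3+2) mod 16) = rotl(K, 7) = 0x3908

0x3908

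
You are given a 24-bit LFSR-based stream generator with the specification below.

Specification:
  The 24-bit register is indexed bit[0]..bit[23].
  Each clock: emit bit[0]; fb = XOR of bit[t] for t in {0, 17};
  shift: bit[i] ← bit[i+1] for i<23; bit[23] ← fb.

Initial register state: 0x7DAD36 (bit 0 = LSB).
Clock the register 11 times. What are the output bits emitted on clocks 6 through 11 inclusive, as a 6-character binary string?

100101

reg_0 = 0x7DAD36
clock 1: out=0, reg = 0x3ED69B
clock 2: out=1, reg = 0x1F6B4D
clock 3: out=1, reg = 0x0FB5A6
clock 4: out=0, reg = 0x87DAD3
clock 5: out=1, reg = 0x43ED69
clock 6: out=1, reg = 0x21F6B4
clock 7: out=0, reg = 0x10FB5A
clock 8: out=0, reg = 0x087DAD
clock 9: out=1, reg = 0x843ED6
clock 10: out=0, reg = 0x421F6B
clock 11: out=1, reg = 0x210FB5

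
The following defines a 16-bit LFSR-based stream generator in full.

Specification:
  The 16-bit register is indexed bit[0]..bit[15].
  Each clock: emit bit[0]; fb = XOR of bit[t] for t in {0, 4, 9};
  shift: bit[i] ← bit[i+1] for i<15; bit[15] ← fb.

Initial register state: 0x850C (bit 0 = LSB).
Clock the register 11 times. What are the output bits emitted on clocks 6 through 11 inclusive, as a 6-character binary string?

reg_0 = 0x850C
clock 1: out=0, reg = 0x4286
clock 2: out=0, reg = 0xA143
clock 3: out=1, reg = 0xD0A1
clock 4: out=1, reg = 0xE850
clock 5: out=0, reg = 0xF428
clock 6: out=0, reg = 0x7A14
clock 7: out=0, reg = 0x3D0A
clock 8: out=0, reg = 0x1E85
clock 9: out=1, reg = 0x0F42
clock 10: out=0, reg = 0x87A1
clock 11: out=1, reg = 0x43D0

000101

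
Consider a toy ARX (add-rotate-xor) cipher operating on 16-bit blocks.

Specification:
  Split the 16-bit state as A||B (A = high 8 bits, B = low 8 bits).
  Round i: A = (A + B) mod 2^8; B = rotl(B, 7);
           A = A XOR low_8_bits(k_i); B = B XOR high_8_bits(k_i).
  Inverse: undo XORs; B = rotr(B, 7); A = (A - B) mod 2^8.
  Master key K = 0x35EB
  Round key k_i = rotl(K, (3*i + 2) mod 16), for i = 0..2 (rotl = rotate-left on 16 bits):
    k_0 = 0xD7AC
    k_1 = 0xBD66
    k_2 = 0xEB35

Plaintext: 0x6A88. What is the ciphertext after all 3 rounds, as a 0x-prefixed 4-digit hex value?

s_0 = plaintext = 0x6A88
s_1 = Round(s_0, k_0) = 0x5E93
s_2 = Round(s_1, k_1) = 0x9774
s_3 = Round(s_2, k_2) = 0x3ED1

0x3ED1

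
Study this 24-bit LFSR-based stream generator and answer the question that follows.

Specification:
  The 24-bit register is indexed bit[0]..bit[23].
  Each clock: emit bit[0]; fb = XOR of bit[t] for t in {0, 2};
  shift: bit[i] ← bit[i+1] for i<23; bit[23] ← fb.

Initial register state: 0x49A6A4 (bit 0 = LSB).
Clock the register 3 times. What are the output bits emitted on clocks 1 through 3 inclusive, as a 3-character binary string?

reg_0 = 0x49A6A4
clock 1: out=0, reg = 0xA4D352
clock 2: out=0, reg = 0x5269A9
clock 3: out=1, reg = 0xA934D4

001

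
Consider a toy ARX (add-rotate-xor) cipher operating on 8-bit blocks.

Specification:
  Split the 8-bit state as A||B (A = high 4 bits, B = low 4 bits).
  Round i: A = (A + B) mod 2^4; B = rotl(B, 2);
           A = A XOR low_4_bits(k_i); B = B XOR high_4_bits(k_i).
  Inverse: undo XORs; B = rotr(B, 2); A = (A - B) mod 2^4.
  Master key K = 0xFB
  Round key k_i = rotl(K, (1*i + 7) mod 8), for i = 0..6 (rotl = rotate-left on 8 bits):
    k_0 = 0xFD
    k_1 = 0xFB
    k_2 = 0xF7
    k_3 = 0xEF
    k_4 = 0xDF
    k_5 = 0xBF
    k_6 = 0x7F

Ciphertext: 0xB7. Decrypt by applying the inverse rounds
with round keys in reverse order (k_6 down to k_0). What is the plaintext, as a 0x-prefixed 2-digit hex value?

0xAD

s_0 = ciphertext = 0xB7
s_1 = InvRound(s_0, k_6) = 0x40
s_2 = InvRound(s_1, k_5) = 0xDE
s_3 = InvRound(s_2, k_4) = 0x6C
s_4 = InvRound(s_3, k_3) = 0x18
s_5 = InvRound(s_4, k_2) = 0x9D
s_6 = InvRound(s_5, k_1) = 0xA8
s_7 = InvRound(s_6, k_0) = 0xAD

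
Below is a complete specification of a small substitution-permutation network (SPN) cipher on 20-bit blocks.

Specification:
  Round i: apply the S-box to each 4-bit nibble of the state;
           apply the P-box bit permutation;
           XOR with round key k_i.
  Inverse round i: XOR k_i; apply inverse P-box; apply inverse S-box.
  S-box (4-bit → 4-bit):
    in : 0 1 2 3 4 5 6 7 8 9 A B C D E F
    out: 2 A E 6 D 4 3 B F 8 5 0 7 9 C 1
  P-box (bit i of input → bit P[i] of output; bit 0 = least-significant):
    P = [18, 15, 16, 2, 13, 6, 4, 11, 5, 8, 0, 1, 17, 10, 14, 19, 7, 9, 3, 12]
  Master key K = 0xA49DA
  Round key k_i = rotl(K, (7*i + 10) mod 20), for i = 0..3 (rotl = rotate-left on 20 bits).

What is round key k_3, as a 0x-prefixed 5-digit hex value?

K = 0xA49DA
k_0 = rotl(K, (7*0+10) mod 20) = rotl(K, 10) = 0x76A92
k_1 = rotl(K, (7*1+10) mod 20) = rotl(K, 17) = 0x5493B
k_2 = rotl(K, (7*2+10) mod 20) = rotl(K, 4) = 0x49DAA
k_3 = rotl(K, (7*3+10) mod 20) = rotl(K, 11) = 0xED524

0xED524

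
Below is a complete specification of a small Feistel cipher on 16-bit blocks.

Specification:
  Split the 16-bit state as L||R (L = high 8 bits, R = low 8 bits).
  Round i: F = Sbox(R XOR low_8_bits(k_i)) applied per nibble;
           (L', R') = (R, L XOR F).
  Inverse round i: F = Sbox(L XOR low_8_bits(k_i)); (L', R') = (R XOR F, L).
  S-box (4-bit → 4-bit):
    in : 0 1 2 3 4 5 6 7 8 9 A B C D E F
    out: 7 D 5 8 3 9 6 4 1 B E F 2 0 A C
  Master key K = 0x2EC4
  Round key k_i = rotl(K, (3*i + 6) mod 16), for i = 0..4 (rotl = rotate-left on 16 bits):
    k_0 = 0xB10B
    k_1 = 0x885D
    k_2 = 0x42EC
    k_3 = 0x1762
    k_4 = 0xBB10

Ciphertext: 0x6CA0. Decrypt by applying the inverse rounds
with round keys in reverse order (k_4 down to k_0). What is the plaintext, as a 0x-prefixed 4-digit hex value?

s_0 = ciphertext = 0x6CA0
s_1 = InvRound(s_0, k_4) = 0xE26C
s_2 = InvRound(s_1, k_3) = 0x7BE2
s_3 = InvRound(s_2, k_2) = 0x567B
s_4 = InvRound(s_3, k_1) = 0x0456
s_5 = InvRound(s_4, k_0) = 0x2A04

0x2A04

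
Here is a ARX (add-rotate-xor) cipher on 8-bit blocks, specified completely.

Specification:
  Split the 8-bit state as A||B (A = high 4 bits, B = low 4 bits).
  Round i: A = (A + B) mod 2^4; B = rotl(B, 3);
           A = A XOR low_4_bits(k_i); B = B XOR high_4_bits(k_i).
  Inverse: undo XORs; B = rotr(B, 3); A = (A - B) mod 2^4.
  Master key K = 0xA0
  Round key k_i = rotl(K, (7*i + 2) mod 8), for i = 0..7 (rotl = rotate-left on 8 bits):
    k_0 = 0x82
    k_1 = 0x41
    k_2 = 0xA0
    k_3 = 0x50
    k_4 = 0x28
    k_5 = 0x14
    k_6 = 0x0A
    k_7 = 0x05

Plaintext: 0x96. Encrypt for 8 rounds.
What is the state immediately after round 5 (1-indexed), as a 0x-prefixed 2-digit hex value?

s_0 = plaintext = 0x96
s_1 = Round(s_0, k_0) = 0xDB
s_2 = Round(s_1, k_1) = 0x99
s_3 = Round(s_2, k_2) = 0x26
s_4 = Round(s_3, k_3) = 0x86
s_5 = Round(s_4, k_4) = 0x61
s_6 = Round(s_5, k_5) = 0x39
s_7 = Round(s_6, k_6) = 0x6C
s_8 = Round(s_7, k_7) = 0x76

0x61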